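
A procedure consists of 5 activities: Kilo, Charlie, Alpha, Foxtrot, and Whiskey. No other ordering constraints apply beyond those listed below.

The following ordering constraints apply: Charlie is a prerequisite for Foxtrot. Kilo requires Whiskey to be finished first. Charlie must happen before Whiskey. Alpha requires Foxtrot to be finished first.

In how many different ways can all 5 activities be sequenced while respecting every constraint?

6

Charlie is the only activity with nothing required before it, so every ordering starts there.
Enumerating by repeatedly choosing an available activity (one whose prerequisites are all placed) gives 6 distinct complete orderings.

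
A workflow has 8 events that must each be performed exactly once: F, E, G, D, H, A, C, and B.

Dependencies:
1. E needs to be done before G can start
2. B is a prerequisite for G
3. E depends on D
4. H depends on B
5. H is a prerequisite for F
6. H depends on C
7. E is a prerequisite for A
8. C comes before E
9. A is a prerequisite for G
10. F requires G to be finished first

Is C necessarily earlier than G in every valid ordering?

Yes

There is a constraint chain C → E → G.
Hence C necessarily comes before G.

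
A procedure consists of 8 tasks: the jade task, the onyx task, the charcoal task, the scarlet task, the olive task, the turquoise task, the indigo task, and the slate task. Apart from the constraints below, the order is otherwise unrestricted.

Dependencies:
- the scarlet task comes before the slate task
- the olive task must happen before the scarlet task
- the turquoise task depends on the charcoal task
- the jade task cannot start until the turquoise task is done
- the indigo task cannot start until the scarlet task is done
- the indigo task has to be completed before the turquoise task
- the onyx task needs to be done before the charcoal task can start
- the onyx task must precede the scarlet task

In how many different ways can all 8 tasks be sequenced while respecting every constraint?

The tasks with no prerequisites are the onyx task, the olive task; any of them can be placed first.
Enumerating by repeatedly choosing an available task (one whose prerequisites are all placed) gives 32 distinct complete orderings.

32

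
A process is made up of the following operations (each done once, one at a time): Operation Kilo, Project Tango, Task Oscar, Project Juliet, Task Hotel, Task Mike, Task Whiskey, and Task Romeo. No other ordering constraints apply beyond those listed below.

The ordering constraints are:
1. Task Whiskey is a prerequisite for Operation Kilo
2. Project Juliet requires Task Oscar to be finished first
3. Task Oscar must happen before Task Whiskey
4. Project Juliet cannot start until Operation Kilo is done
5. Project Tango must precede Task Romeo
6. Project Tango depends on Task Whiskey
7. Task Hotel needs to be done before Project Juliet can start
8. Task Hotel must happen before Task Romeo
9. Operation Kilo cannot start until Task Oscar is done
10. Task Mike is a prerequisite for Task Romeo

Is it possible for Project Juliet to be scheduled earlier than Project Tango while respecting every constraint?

Yes

No chain of constraints runs from Project Tango to Project Juliet, so Project Tango is not required to come first.
That means at least one valid schedule has Project Juliet before Project Tango.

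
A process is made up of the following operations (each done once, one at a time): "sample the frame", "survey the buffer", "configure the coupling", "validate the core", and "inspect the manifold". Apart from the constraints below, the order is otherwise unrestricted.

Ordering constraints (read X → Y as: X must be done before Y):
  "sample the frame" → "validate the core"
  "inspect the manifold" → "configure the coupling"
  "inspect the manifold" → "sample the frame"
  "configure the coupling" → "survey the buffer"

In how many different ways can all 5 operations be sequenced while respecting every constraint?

"inspect the manifold" is the only operation with nothing required before it, so every ordering starts there.
Counting all ways to extend the partial order to a total order gives 6.

6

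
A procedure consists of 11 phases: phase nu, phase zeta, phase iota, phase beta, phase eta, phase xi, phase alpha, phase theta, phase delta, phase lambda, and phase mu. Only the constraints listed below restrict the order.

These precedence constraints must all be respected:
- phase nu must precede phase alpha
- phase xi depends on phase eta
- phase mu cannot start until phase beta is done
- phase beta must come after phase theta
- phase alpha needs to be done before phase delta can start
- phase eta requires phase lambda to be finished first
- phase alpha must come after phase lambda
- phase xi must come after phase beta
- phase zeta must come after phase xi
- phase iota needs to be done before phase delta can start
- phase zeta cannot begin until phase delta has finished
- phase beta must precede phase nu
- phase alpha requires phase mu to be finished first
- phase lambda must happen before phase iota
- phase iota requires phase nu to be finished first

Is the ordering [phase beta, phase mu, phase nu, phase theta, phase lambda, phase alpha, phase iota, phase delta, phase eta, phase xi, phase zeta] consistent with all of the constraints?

No

In the proposed order, phase beta appears before phase theta.
But one of the constraints requires phase theta before phase beta, so this ordering violates it.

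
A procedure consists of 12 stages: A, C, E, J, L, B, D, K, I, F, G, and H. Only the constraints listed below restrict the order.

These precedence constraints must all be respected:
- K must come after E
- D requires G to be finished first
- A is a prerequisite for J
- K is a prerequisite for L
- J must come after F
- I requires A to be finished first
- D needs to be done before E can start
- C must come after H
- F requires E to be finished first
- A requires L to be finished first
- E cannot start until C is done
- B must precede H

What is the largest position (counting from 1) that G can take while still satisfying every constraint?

Every stage that must follow G has to come after it. Tracing all chains starting from G, those stages are: A, E, J, L, D, K, I, F — 8 in total.
So at least 8 stages follow G, putting G no later than position 4. That position is achievable by scheduling everything else first.

4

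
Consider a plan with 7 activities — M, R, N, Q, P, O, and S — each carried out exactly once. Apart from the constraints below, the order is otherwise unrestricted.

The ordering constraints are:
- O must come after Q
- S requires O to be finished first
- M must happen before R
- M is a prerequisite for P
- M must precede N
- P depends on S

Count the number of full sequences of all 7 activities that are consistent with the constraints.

The activities with no prerequisites are M, Q; any of them can be placed first.
Systematically extending each partial ordering one activity at a time and counting, there are 68 complete orderings.

68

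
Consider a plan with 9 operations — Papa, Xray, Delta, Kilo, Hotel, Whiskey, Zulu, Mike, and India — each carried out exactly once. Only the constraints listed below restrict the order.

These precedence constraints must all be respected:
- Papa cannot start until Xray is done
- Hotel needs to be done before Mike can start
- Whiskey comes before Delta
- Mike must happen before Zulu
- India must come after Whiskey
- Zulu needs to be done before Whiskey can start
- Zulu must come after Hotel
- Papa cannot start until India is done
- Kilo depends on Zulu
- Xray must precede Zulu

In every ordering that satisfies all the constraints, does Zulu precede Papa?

Yes

Following the dependencies: Zulu → Whiskey → India → Papa.
Hence Zulu necessarily comes before Papa.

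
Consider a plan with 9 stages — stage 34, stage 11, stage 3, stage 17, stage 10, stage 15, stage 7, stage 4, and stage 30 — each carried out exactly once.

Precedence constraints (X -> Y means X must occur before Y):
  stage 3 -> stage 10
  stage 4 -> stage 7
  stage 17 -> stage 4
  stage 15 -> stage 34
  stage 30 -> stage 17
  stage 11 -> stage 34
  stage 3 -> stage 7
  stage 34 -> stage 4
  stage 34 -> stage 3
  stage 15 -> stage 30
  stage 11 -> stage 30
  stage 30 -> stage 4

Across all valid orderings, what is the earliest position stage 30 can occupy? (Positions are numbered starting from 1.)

Every stage that must precede stage 30 has to come before it. Tracing all chains that end at stage 30, those stages are: stage 11, stage 15 — 2 in total.
With 2 mandatory predecessors, the earliest stage 30 can sit is position 2+1 = 3, and placing just those 2 first achieves it.

3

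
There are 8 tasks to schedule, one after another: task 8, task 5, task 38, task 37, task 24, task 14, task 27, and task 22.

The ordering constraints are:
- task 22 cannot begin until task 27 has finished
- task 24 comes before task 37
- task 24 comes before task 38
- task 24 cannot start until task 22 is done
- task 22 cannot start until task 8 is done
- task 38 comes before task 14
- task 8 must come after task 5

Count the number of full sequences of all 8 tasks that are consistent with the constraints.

2 tasks have no prerequisites (task 5, task 27), so any of them could come first.
Enumerating by repeatedly choosing an available task (one whose prerequisites are all placed) gives 9 distinct complete orderings.

9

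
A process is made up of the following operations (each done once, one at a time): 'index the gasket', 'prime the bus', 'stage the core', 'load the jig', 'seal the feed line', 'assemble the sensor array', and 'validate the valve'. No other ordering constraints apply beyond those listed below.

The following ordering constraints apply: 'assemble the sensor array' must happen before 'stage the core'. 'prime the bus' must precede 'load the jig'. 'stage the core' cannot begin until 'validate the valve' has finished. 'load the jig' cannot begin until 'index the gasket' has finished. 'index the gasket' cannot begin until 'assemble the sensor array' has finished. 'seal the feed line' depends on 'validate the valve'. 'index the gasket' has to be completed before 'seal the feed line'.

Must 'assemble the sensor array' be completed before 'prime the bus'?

No

'assemble the sensor array' and 'prime the bus' are not related by any chain of constraints.
There exist valid orderings with 'prime the bus' before 'assemble the sensor array', so 'assemble the sensor array' is not required to come first.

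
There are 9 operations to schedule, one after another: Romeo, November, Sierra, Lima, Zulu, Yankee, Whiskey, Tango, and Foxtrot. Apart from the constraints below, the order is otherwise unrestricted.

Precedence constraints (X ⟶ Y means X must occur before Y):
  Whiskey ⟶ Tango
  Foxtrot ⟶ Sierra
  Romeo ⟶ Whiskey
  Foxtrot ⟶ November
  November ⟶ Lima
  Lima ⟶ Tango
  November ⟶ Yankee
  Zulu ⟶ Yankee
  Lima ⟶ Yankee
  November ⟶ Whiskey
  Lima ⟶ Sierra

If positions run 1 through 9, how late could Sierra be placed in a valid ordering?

9

No constraint forces any operation after Sierra, so it can be placed last, in position 9.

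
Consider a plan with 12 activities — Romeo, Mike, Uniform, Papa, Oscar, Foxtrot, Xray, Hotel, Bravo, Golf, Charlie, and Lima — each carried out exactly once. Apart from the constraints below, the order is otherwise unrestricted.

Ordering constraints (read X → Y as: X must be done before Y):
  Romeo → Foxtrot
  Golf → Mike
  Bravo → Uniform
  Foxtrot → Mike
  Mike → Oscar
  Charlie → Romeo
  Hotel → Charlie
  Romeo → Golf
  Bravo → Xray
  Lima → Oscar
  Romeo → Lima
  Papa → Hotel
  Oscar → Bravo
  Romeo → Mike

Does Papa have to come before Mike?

Yes

Following the dependencies: Papa → Hotel → Charlie → Romeo → Mike.
Hence Papa necessarily comes before Mike.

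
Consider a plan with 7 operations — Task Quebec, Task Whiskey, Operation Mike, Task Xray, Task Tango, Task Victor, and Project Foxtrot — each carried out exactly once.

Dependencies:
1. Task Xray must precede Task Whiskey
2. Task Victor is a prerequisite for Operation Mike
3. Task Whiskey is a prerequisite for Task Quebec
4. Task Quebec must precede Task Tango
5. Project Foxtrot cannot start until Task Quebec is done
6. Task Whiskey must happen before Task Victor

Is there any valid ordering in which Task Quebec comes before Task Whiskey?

The constraints give a chain Task Whiskey → Task Quebec, which forces Task Whiskey before Task Quebec.
So no valid ordering can have Task Quebec before Task Whiskey.

No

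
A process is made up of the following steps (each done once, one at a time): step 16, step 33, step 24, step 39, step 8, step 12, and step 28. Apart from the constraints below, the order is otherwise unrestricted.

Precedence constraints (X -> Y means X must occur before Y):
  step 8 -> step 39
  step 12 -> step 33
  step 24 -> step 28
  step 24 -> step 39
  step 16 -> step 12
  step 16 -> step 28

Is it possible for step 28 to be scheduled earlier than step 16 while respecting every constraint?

No

There is a dependency chain step 16 → step 28, so step 28 always comes after step 16.
Hence step 28 can never be scheduled before step 16.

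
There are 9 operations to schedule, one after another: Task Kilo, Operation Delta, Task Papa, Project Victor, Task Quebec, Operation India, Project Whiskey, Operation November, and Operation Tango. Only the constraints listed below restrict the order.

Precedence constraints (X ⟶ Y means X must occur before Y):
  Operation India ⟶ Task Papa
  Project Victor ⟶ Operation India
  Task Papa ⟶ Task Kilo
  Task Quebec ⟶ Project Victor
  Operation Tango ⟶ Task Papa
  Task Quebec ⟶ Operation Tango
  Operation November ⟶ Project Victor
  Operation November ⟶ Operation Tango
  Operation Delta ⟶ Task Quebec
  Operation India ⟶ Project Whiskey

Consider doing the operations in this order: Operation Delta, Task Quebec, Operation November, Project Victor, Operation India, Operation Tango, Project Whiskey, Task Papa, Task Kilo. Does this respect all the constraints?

Yes

Checking each listed constraint against this order: for instance, Task Quebec is in position 2 and Operation Tango in position 6, so that constraint holds — and the remaining constraints check out the same way.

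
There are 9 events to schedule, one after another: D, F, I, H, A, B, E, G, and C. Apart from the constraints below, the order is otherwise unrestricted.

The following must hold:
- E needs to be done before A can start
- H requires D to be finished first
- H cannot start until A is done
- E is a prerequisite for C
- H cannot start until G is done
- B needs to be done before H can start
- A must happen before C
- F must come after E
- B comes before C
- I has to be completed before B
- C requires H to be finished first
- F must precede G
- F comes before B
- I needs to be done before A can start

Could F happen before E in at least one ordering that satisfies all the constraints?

No

There is a dependency chain E → F, so F always comes after E.
Hence F can never be scheduled before E.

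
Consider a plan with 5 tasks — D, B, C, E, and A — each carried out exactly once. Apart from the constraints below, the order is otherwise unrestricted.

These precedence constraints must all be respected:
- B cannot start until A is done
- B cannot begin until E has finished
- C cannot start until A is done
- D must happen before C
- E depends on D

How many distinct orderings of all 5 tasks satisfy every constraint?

The tasks with no prerequisites are D, A; any of them can be placed first.
Enumerating by repeatedly choosing an available task (one whose prerequisites are all placed) gives 8 distinct complete orderings.

8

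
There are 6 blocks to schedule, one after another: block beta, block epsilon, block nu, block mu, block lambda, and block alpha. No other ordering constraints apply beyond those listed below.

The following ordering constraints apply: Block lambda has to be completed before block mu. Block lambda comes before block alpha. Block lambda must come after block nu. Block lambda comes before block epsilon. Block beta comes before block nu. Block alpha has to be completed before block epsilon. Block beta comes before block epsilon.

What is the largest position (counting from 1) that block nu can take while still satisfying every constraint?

2

Every block that must follow block nu has to come after it. Tracing all chains starting from block nu, those blocks are: block epsilon, block mu, block lambda, block alpha — 4 in total.
With 4 mandatory successors out of 6 blocks total, the latest slot for block nu is 6−4 = 2, and it's reachable by doing all non-successors before block nu.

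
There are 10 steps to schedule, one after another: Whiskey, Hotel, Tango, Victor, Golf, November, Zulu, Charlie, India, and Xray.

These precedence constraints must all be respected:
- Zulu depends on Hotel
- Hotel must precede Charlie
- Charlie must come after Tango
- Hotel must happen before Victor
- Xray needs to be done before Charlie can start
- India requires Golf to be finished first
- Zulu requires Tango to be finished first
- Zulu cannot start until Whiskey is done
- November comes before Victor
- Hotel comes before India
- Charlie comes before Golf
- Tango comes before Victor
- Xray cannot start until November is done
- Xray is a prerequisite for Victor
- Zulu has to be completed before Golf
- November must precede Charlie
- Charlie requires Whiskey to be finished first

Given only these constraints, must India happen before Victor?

Nothing in the constraints links India and Victor; they are unordered relative to each other.
A valid ordering placing Victor before India exists, so the answer is no.

No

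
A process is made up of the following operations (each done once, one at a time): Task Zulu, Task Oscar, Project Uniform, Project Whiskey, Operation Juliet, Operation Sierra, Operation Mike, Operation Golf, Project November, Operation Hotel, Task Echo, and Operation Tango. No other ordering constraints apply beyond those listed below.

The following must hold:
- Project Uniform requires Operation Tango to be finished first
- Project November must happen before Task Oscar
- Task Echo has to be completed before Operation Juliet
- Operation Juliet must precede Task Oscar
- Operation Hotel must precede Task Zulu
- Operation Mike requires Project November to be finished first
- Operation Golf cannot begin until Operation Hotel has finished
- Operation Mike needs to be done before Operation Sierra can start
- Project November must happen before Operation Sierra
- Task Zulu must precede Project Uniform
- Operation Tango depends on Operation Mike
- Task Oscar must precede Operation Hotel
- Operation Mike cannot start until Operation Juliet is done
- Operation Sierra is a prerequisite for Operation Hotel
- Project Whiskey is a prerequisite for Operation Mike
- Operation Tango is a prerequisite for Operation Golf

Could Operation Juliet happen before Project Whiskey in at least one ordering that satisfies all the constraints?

The constraints leave Operation Juliet and Project Whiskey unordered relative to each other; nothing requires Project Whiskey earlier.
That means at least one valid schedule has Operation Juliet before Project Whiskey.

Yes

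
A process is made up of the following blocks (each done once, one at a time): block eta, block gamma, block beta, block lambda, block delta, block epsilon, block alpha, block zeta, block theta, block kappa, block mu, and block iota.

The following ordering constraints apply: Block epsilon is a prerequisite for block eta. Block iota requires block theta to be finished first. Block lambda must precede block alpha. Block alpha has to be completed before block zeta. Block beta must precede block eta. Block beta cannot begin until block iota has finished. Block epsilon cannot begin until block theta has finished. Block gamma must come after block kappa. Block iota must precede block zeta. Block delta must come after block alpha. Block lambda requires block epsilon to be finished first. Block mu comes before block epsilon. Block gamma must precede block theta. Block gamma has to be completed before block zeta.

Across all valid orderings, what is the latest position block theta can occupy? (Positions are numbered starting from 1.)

Following every chain forward from block theta, the blocks that must come later are block eta, block beta, block lambda, block delta, block epsilon, block alpha, block zeta, block iota — 8 of them.
So at least 8 blocks follow block theta, putting block theta no later than position 4. That position is achievable by scheduling everything else first.

4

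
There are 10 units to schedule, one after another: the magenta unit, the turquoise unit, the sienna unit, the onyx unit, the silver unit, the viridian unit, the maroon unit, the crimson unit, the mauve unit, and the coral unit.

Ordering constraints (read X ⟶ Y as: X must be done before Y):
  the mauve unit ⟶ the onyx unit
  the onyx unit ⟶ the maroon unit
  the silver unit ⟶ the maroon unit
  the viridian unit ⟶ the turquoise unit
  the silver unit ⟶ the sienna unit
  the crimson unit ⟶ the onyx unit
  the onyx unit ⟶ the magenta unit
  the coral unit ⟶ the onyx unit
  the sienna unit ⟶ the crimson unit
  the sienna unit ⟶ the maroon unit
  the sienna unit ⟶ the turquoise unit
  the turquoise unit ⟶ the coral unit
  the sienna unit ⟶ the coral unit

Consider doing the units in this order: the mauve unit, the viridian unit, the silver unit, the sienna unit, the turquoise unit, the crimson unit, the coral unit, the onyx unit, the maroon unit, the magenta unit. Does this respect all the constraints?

Yes

Going through the constraints one by one, each required predecessor appears earlier in the sequence than its dependent — e.g. the mauve unit (position 1) is before the onyx unit (position 8), as required.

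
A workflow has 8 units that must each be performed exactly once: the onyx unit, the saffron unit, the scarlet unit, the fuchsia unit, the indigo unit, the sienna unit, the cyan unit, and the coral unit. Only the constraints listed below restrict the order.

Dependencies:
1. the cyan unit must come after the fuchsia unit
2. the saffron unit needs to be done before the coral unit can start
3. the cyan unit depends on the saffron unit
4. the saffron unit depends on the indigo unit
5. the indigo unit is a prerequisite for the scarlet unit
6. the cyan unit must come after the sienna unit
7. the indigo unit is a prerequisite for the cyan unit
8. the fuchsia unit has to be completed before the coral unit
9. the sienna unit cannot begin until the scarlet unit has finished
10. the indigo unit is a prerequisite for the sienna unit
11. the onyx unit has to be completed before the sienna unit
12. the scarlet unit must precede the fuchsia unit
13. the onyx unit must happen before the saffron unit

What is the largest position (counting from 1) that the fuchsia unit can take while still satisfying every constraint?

6

The units that are forced after the fuchsia unit, directly or by a chain of constraints, are the cyan unit, the coral unit. That's 2 units.
With 2 mandatory successors out of 8 units total, the latest slot for the fuchsia unit is 8−2 = 6, and it's reachable by doing all non-successors before the fuchsia unit.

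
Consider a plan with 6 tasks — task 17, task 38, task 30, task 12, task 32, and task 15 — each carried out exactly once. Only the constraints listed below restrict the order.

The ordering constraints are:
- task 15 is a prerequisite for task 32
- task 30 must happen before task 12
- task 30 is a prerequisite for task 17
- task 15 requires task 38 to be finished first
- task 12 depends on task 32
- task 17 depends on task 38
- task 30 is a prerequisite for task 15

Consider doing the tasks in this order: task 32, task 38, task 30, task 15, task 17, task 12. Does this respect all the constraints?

No

In the proposed order, task 32 appears before task 15.
But one of the constraints requires task 15 before task 32, so this ordering violates it.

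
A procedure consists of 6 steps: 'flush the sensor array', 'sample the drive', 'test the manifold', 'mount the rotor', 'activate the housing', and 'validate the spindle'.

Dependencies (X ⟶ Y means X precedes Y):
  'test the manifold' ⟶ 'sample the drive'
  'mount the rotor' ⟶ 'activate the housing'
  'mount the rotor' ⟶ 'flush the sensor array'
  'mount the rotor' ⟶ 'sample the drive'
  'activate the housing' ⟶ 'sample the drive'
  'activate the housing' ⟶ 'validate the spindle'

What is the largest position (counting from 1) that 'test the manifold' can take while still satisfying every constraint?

The only step forced after 'test the manifold' (directly or by a chain) is 'sample the drive'.
So at least 1 step follows 'test the manifold', putting 'test the manifold' no later than position 5. That position is achievable by scheduling everything else first.

5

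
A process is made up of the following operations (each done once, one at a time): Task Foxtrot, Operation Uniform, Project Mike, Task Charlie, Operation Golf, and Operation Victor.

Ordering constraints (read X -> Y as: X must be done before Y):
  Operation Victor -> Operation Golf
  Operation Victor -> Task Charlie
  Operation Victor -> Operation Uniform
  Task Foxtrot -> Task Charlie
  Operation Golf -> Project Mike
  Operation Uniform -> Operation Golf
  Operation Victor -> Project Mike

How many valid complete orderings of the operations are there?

2 operations have no prerequisites (Task Foxtrot, Operation Victor), so any of them could come first.
Counting all ways to extend the partial order to a total order gives 14.

14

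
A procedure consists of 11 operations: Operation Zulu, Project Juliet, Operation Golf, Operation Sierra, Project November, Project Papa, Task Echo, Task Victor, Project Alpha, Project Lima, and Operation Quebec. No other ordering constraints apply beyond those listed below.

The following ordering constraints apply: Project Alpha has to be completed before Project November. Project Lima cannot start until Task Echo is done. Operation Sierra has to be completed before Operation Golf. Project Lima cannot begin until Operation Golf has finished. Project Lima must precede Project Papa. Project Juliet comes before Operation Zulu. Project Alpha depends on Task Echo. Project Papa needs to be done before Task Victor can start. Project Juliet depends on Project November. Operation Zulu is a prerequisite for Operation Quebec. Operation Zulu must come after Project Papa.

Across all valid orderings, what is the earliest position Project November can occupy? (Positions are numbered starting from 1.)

Working backwards through the constraints from Project November, its full set of required predecessors is Task Echo, Project Alpha — 2 of them.
So at minimum 2 operations come before Project November, putting Project November no earlier than position 3. That position is achievable by scheduling exactly those predecessors first.

3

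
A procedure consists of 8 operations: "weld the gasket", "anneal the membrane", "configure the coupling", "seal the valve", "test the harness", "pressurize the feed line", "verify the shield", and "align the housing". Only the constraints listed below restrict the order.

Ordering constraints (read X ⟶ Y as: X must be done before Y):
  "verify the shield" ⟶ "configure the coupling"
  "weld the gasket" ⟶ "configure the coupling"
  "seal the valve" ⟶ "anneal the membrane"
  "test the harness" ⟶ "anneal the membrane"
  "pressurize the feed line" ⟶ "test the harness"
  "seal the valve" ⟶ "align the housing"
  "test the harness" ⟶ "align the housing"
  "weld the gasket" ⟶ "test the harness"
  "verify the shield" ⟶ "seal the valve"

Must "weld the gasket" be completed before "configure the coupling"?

Yes

There is a constraint chain "weld the gasket" → "configure the coupling".
That forces "weld the gasket" before "configure the coupling" in every valid schedule.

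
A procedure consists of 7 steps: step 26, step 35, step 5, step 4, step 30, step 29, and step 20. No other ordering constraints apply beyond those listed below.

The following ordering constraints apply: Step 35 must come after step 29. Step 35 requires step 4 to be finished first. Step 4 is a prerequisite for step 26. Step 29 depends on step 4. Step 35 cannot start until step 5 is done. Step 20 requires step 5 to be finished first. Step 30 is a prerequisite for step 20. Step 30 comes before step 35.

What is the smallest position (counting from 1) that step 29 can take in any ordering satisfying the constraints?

2

Working backwards through the constraints from step 29, its only required predecessor is step 4.
With 1 mandatory predecessor, the earliest step 29 can sit is position 1+1 = 2, and placing just that one first achieves it.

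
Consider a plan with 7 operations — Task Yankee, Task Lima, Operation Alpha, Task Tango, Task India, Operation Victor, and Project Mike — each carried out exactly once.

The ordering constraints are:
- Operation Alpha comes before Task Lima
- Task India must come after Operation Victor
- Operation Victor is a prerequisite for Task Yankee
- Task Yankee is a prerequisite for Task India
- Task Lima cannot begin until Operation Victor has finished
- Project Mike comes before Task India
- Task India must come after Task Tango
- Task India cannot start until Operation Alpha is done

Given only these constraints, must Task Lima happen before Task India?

No chain of constraints connects Task Lima to Task India in either direction.
So Task Lima can come before Task India or after — it is not forced.

No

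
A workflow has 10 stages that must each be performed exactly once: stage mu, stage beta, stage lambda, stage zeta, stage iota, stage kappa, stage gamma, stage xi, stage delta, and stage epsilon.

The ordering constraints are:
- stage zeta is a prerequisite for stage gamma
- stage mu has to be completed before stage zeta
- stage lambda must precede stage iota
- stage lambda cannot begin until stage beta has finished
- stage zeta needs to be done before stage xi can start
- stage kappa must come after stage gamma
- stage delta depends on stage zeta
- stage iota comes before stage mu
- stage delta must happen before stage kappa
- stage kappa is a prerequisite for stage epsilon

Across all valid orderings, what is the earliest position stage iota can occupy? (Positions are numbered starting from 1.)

Every stage that must precede stage iota has to come before it. Tracing all chains that end at stage iota, those stages are: stage beta, stage lambda — 2 in total.
So at minimum 2 stages come before stage iota, putting stage iota no earlier than position 3. That position is achievable by scheduling exactly those predecessors first.

3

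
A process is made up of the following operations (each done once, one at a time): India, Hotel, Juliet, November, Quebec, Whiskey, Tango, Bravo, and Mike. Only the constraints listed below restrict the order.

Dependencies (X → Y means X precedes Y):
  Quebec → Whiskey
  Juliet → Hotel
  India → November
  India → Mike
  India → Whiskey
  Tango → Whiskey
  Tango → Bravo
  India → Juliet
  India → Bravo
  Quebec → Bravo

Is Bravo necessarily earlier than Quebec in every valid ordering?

In fact the dependencies run the other way: Quebec → Bravo.
So Bravo does not have to come before Quebec — it cannot.

No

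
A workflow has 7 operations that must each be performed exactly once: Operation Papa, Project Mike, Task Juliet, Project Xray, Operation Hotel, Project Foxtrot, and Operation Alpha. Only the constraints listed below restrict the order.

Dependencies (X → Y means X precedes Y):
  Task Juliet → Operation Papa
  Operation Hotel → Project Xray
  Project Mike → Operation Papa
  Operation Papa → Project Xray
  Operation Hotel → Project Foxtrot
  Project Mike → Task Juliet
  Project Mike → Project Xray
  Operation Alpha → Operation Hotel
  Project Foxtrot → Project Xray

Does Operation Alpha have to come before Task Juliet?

No

Nothing in the constraints links Operation Alpha and Task Juliet; they are unordered relative to each other.
So Operation Alpha can come before Task Juliet or after — it is not forced.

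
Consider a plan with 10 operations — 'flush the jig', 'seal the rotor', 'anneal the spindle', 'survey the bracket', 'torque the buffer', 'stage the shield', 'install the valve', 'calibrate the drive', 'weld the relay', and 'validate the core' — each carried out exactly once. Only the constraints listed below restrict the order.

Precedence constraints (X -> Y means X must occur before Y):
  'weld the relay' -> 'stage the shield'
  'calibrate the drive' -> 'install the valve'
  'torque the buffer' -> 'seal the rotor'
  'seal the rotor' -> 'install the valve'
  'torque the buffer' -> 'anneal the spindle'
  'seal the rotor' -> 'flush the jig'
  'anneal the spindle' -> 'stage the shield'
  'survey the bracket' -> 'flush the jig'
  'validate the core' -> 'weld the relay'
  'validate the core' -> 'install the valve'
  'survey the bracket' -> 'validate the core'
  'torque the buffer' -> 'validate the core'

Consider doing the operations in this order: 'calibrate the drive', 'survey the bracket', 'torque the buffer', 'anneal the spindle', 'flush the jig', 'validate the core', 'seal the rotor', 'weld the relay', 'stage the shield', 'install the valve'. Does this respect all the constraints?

The sequence places 'flush the jig' ahead of 'seal the rotor'.
But one of the constraints requires 'seal the rotor' before 'flush the jig', so this ordering violates it.

No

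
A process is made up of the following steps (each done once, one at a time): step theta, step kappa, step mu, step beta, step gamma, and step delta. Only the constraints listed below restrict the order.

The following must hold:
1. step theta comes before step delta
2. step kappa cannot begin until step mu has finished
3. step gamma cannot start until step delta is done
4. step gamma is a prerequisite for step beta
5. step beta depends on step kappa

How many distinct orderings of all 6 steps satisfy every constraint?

10

2 steps have no prerequisites (step theta, step mu), so any of them could come first.
Counting all ways to extend the partial order to a total order gives 10.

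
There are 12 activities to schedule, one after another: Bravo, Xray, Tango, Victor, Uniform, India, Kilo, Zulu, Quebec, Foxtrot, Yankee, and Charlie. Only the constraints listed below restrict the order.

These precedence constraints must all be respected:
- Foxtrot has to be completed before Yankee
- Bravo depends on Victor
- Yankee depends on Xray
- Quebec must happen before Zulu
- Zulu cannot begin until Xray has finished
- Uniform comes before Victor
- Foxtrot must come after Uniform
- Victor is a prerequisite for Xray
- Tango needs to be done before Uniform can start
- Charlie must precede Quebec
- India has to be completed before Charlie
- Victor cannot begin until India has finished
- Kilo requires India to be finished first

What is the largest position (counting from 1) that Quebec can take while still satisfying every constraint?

11

Following the constraints forward from Quebec, its only required successor is Zulu.
So at least 1 activity follows Quebec, putting Quebec no later than position 11. That position is achievable by scheduling everything else first.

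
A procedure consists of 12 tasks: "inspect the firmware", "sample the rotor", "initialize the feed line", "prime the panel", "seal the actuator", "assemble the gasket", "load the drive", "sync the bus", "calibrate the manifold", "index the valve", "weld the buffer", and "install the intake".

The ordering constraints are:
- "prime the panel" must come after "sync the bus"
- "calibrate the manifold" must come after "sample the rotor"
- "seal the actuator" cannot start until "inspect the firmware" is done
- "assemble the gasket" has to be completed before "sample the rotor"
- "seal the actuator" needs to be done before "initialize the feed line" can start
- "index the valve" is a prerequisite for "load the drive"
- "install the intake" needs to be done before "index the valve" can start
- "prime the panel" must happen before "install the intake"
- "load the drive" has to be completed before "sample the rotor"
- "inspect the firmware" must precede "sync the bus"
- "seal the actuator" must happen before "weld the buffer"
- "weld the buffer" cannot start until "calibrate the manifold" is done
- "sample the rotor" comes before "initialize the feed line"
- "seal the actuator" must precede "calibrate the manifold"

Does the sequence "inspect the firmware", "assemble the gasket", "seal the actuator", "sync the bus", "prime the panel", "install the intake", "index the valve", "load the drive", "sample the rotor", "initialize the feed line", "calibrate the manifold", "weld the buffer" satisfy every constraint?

Going through the constraints one by one, each required predecessor appears earlier in the sequence than its dependent — e.g. "seal the actuator" (position 3) is before "weld the buffer" (position 12), as required.

Yes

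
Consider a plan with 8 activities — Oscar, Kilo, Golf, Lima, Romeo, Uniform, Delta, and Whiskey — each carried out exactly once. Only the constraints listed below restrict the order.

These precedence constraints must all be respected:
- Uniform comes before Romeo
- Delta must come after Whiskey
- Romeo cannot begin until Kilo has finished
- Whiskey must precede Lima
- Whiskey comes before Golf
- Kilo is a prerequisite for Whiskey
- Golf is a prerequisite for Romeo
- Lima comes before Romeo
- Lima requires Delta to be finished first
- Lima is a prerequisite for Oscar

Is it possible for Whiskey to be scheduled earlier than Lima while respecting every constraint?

Yes

Whiskey is actually forced before Lima by the constraints, so certainly some valid ordering has Whiskey first.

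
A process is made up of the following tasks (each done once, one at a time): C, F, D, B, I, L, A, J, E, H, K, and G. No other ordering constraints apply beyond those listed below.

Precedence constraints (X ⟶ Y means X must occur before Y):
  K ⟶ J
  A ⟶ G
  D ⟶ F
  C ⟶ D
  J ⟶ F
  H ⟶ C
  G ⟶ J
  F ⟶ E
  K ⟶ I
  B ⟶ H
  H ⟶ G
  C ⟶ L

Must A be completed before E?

Chaining the stated constraints: A → G → J → F → E.
So A must precede E in any valid ordering.

Yes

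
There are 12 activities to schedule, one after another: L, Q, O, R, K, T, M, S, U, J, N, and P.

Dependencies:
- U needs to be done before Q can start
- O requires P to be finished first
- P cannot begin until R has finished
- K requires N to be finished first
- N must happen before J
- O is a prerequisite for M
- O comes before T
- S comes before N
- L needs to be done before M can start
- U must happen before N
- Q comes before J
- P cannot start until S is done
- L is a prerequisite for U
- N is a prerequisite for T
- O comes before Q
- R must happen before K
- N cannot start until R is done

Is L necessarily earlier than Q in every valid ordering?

There is a constraint chain L → U → Q.
So L must precede Q in any valid ordering.

Yes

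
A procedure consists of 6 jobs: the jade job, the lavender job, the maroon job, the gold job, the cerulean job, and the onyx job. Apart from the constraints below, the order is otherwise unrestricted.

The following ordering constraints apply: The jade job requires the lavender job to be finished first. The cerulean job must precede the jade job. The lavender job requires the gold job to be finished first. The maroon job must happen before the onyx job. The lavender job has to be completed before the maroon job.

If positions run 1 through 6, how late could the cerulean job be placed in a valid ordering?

The only job forced after the cerulean job (directly or by a chain) is the jade job.
So at least 1 job follows the cerulean job, putting the cerulean job no later than position 5. That position is achievable by scheduling everything else first.

5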